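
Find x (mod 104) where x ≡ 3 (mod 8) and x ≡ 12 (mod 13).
M = 8 × 13 = 104. M₁ = 13, y₁ ≡ 5 (mod 8). M₂ = 8, y₂ ≡ 5 (mod 13). x = 3×13×5 + 12×8×5 ≡ 51 (mod 104)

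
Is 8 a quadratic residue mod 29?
By Euler's criterion: 8^{14} ≡ 28 (mod 29). Since this equals -1 (≡ 28), 8 is not a QR.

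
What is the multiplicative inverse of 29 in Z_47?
Since 47 is prime, by Fermat 29^(-1) ≡ 29^{45} ≡ 13 mod 47. Verify: 29 × 13 = 377 ≡ 1 mod 47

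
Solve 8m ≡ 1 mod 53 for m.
Since 53 is prime, by Fermat 8^(-1) ≡ 8^{51} ≡ 20 mod 53. Verify: 8 × 20 = 160 ≡ 1 mod 53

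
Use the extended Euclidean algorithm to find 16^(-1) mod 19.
Extended GCD: 16(6) + 19(-5) = 1. So 16^(-1) ≡ 6 mod 19. Verify: 16 × 6 = 96 ≡ 1 mod 19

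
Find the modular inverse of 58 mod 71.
Since 71 is prime, by Fermat 58^(-1) ≡ 58^{69} ≡ 60 mod 71. Verify: 58 × 60 = 3480 ≡ 1 mod 71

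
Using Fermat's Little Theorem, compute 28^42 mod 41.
By Fermat: 28^{40} ≡ 1 mod 41. So 28^{42} = 28^{40} · 28^{2} ≡ 28^{2} ≡ 5 mod 41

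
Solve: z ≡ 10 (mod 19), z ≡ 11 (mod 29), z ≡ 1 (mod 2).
M = 19 × 29 × 2 = 1102. M₁ = 58, y₁ ≡ 1 (mod 19). M₂ = 38, y₂ ≡ 13 (mod 29). M₃ = 551, y₃ ≡ 1 (mod 2). z = 10×58×1 + 11×38×13 + 1×551×1 ≡ 1055 (mod 1102)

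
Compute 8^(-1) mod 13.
Since 13 is prime, by Fermat 8^(-1) ≡ 8^{11} ≡ 5 mod 13. Verify: 8 × 5 = 40 ≡ 1 mod 13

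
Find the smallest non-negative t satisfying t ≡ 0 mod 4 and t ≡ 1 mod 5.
M = 4 × 5 = 20. M₁ = 5, y₁ ≡ 1 mod 4. M₂ = 4, y₂ ≡ 4 mod 5. t = 0×5×1 + 1×4×4 ≡ 16 mod 20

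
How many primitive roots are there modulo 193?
Number of primitive roots mod 193 = φ(p-1) = φ(192) = 64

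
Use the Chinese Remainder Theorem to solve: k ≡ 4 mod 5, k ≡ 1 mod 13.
M = 5 × 13 = 65. M₁ = 13, y₁ ≡ 2 mod 5. M₂ = 5, y₂ ≡ 8 mod 13. k = 4×13×2 + 1×5×8 ≡ 14 mod 65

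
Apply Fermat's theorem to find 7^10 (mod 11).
By Fermat's Little Theorem, 7^{10} ≡ 1 (mod 11) since 11 is prime and gcd(7, 11) = 1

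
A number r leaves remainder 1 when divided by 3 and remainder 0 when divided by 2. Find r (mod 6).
M = 3 × 2 = 6. M₁ = 2, y₁ ≡ 2 (mod 3). M₂ = 3, y₂ ≡ 1 (mod 2). r = 1×2×2 + 0×3×1 ≡ 4 (mod 6)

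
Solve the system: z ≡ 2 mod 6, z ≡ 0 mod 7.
M = 6 × 7 = 42. M₁ = 7, y₁ ≡ 1 mod 6. M₂ = 6, y₂ ≡ 6 mod 7. z = 2×7×1 + 0×6×6 ≡ 14 mod 42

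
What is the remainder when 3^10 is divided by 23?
By repeated squaring (mod 23): 3^{1}≡3, 3^{2}≡9, 3^{4}≡12, 3^{8}≡6. Then 3^{10} = 3^{8+2} ≡ 6 × 9 ≡ 8 (mod 23)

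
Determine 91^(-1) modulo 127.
Since 127 is prime, by Fermat 91^(-1) ≡ 91^{125} ≡ 67 mod 127. Verify: 91 × 67 = 6097 ≡ 1 mod 127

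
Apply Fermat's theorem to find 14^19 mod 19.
By Fermat: 14^{18} ≡ 1 mod 19. So 14^{19} = 14^{18} · 14^{1} ≡ 14^{1} ≡ 14 mod 19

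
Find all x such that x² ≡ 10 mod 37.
The square roots of 10 mod 37 are 26 and 11. Verify: 26² = 676 ≡ 10 mod 37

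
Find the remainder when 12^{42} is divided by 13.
By Fermat: 12^{12} ≡ 1 mod 13. 42 = 3×12 + 6. So 12^{42} ≡ 12^{6} ≡ 1 mod 13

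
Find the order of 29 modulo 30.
Powers of 29 mod 30: 29^1≡29, 29^2≡1. ord_30(29) = 2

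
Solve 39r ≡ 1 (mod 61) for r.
Since 61 is prime, by Fermat 39^(-1) ≡ 39^{59} ≡ 36 (mod 61). Verify: 39 × 36 = 1404 ≡ 1 (mod 61)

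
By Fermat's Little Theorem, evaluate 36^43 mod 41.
By Fermat: 36^{40} ≡ 1 mod 41. So 36^{43} = 36^{40} · 36^{3} ≡ 36^{3} ≡ 39 mod 41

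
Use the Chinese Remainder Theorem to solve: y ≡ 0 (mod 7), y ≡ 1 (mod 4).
M = 7 × 4 = 28. M₁ = 4, y₁ ≡ 2 (mod 7). M₂ = 7, y₂ ≡ 3 (mod 4). y = 0×4×2 + 1×7×3 ≡ 21 (mod 28)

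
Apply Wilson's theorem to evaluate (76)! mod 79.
(78)! = (76)! × (77) × (78) ≡ -1 (mod 79). So (76)! ≡ -1 × [(78)(77)]^(-1) ≡ 39 (mod 79)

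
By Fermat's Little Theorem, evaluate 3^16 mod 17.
By Fermat's Little Theorem, 3^{16} ≡ 1 (mod 17) since 17 is prime and gcd(3, 17) = 1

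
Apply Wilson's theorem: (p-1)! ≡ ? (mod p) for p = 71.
By Wilson's theorem, (70)! ≡ -1 ≡ 70 (mod 71)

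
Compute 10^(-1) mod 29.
Since 29 is prime, by Fermat 10^(-1) ≡ 10^{27} ≡ 3 mod 29. Verify: 10 × 3 = 30 ≡ 1 mod 29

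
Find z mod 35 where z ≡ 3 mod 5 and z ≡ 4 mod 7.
M = 5 × 7 = 35. M₁ = 7, y₁ ≡ 3 mod 5. M₂ = 5, y₂ ≡ 3 mod 7. z = 3×7×3 + 4×5×3 ≡ 18 mod 35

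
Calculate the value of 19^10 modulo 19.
By repeated squaring (mod 19): 19^{1}≡0, 19^{2}≡0, 19^{4}≡0, 19^{8}≡0. Then 19^{10} = 19^{8+2} ≡ 0 × 0 ≡ 0 (mod 19)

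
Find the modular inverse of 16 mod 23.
Since 23 is prime, by Fermat 16^(-1) ≡ 16^{21} ≡ 13 mod 23. Verify: 16 × 13 = 208 ≡ 1 mod 23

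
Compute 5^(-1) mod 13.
Since 13 is prime, by Fermat 5^(-1) ≡ 5^{11} ≡ 8 mod 13. Verify: 5 × 8 = 40 ≡ 1 mod 13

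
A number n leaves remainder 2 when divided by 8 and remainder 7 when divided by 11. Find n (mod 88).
M = 8 × 11 = 88. M₁ = 11, y₁ ≡ 3 (mod 8). M₂ = 8, y₂ ≡ 7 (mod 11). n = 2×11×3 + 7×8×7 ≡ 18 (mod 88)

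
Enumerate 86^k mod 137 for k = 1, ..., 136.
86^1, 86^2, ..., 86^{136} mod 137: [86, 135, 102, 4, 70, 129, 134, 16, 6, 105, 125, 64, 24, 9, 89, 119, 96, 36, 82, 65, 110, 7, 54, 123, 29, 28, 79, 81, 116, 112, 42, 50, 53, 37, 31, 63, 75, 11, 124, 115, 26, 44, 85, 49, 104, 39, 66, 59, 5, 19, 127, 99, 20, 76, 97, 122, 80, 30, 114, 77, 46, 120, 45, 34, 47, 69, 43, 136, 51, 2, 35, 133, 67, 8, 3, 121, 131, 32, 12, 73, 113, 128, 48, 18, 41, 101, 55, 72, 27, 130, 83, 14, 108, 109, 58, 56, 21, 25, 95, 87, 84, 100, 106, 74, 62, 126, 13, 22, 111, 93, 52, 88, 33, 98, 71, 78, 132, 118, 10, 38, 117, 61, 40, 15, 57, 107, 23, 60, 91, 17, 92, 103, 90, 68, 94, 1]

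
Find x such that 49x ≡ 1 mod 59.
Since 59 is prime, by Fermat 49^(-1) ≡ 49^{57} ≡ 53 mod 59. Verify: 49 × 53 = 2597 ≡ 1 mod 59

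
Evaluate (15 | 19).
(15/19) = 15^{9} mod 19 = -1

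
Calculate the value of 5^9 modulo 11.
By repeated squaring (mod 11): 5^{1}≡5, 5^{2}≡3, 5^{4}≡9, 5^{8}≡4. Then 5^{9} = 5^{8+1} ≡ 4 × 5 ≡ 9 (mod 11)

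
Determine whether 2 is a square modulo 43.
By Euler's criterion: 2^{21} ≡ 42 (mod 43). Since this equals -1 (≡ 42), 2 is not a QR.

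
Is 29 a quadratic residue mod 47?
By Euler's criterion: 29^{23} ≡ 46 (mod 47). Since this equals -1 (≡ 46), 29 is not a QR.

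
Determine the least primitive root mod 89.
g = 3. For each prime q|88: 3^{44}≡88, 3^{8}≡64, none ≡ 1, so ord_89(3) = 88 and 3 is a primitive root.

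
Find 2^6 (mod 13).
By repeated squaring (mod 13): 2^{1}≡2, 2^{2}≡4, 2^{4}≡3. Then 2^{6} = 2^{4+2} ≡ 3 × 4 ≡ 12 (mod 13)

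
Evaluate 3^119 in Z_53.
Using Fermat: 3^{52} ≡ 1 mod 53. 119 ≡ 15 mod 52. So 3^{119} ≡ 3^{15} ≡ 5 mod 53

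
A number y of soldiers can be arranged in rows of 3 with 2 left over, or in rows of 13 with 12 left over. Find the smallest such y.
M = 3 × 13 = 39. M₁ = 13, y₁ ≡ 1 (mod 3). M₂ = 3, y₂ ≡ 9 (mod 13). y = 2×13×1 + 12×3×9 ≡ 38 (mod 39)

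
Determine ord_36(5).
Powers of 5 mod 36: 5^1≡5, 5^2≡25, 5^3≡17, 5^4≡13, 5^5≡29, 5^6≡1. Order = 6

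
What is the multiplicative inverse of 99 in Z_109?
Since 109 is prime, by Fermat 99^(-1) ≡ 99^{107} ≡ 98 (mod 109). Verify: 99 × 98 = 9702 ≡ 1 (mod 109)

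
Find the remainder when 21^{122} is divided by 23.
By Fermat: 21^{22} ≡ 1 (mod 23). 122 = 5×22 + 12. So 21^{122} ≡ 21^{12} ≡ 2 (mod 23)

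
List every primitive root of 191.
There are φ(190) = 72 primitive roots mod 191: {19, 21, 22, 28, 29, 33, 35, 42, 44, 47, 53, 56, 57, 58, 61, 62, 63, 71, 73, 74, 76, 83, 87, 88, 89, 91, 93, 94, 95, 99, 101, 105, 106, 110, 111, 112, 113, 114, 116, 119, 123, 124, 126, 127, 131, 132, 137, 140, 141, 143, 145, 146, 148, 151, 157, 164, 165, 167, 168, 171, 173, 174, 175, 176, 178, 179, 181, 182, 183, 187, 188, 189}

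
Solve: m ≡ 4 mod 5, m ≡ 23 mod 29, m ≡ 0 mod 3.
M = 5 × 29 × 3 = 435. M₁ = 87, y₁ ≡ 3 mod 5. M₂ = 15, y₂ ≡ 2 mod 29. M₃ = 145, y₃ ≡ 1 mod 3. m = 4×87×3 + 23×15×2 + 0×145×1 ≡ 429 mod 435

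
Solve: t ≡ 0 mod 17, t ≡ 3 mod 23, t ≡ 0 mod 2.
M = 17 × 23 × 2 = 782. M₁ = 46, y₁ ≡ 10 mod 17. M₂ = 34, y₂ ≡ 21 mod 23. M₃ = 391, y₃ ≡ 1 mod 2. t = 0×46×10 + 3×34×21 + 0×391×1 ≡ 578 mod 782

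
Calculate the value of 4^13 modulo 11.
Using Fermat: 4^{10} ≡ 1 mod 11. 13 ≡ 3 mod 10. So 4^{13} ≡ 4^{3} ≡ 9 mod 11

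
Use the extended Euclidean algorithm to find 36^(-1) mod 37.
Extended GCD: 36(-1) + 37(1) = 1. So 36^(-1) ≡ -1 ≡ 36 mod 37. Verify: 36 × 36 = 1296 ≡ 1 mod 37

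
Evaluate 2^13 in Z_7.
Using Fermat: 2^{6} ≡ 1 mod 7. 13 ≡ 1 mod 6. So 2^{13} ≡ 2^{1} ≡ 2 mod 7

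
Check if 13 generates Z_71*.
ord_71(13) divides 70. For each prime q|70: 13^{35}≡70, 13^{14}≡25, 13^{10}≡20, none ≡ 1. So 13 has order 70 and is a primitive root mod 71.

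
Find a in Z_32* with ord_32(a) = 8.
3 has order 8 mod 32 since 3^{8} ≡ 1 (mod 32) and no smaller power works.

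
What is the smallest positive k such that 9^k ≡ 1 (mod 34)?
Powers of 9 mod 34: 9^1≡9, 9^2≡13, 9^3≡15, 9^4≡33, 9^5≡25, 9^6≡21, 9^7≡19, 9^8≡1. Order = 8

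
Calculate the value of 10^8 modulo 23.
By repeated squaring (mod 23): 10^{1}≡10, 10^{2}≡8, 10^{4}≡18, 10^{8}≡2. So 10^{8} ≡ 2 (mod 23)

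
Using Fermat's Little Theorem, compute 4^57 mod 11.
By Fermat: 4^{10} ≡ 1 mod 11. 57 = 5×10 + 7. So 4^{57} ≡ 4^{7} ≡ 5 mod 11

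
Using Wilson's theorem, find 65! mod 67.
(66)! = (65)! × (66) ≡ -1 mod 67. So (65)! ≡ -1 × (66)^(-1) ≡ (-1)×(-1) = 1 mod 67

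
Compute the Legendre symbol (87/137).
(87/137) = 87^{68} mod 137 = 1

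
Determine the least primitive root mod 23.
g = 5. For each prime q|22: 5^{11}≡22, 5^{2}≡2, none ≡ 1, so ord_23(5) = 22 and 5 is a primitive root.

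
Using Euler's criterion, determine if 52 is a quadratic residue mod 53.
By Euler's criterion: 52^{26} ≡ 1 (mod 53). Since this equals 1, 52 is a QR.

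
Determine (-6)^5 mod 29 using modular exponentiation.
By repeated squaring mod 29: (-6)^{1}≡23, (-6)^{2}≡7, (-6)^{4}≡20. Then (-6)^{5} = (-6)^{4+1} ≡ 20 × 23 ≡ 25 mod 29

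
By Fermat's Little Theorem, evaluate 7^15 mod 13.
By Fermat: 7^{12} ≡ 1 mod 13. So 7^{15} = 7^{12} · 7^{3} ≡ 7^{3} ≡ 5 mod 13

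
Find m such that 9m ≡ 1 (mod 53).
Since 53 is prime, by Fermat 9^(-1) ≡ 9^{51} ≡ 6 (mod 53). Verify: 9 × 6 = 54 ≡ 1 (mod 53)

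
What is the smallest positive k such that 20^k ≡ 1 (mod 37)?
Powers of 20 mod 37: 20^1≡20, 20^2≡30, 20^3≡8, 20^4≡12, 20^5≡18, 20^6≡27, 20^7≡22, 20^8≡33, 20^9≡31, 20^10≡28, 20^11≡5, 20^12≡26, 20^13≡2, 20^14≡3, 20^15≡23, 20^16≡16, 20^17≡24, 20^18≡36, 20^19≡17, 20^20≡7, 20^21≡29, 20^22≡25, 20^23≡19, 20^24≡10, 20^25≡15, 20^26≡4, 20^27≡6, 20^28≡9, 20^29≡32, 20^30≡11, 20^31≡35, 20^32≡34, 20^33≡14, 20^34≡21, 20^35≡13, 20^36≡1. ord_37(20) = 36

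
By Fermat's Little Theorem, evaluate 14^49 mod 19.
By Fermat: 14^{18} ≡ 1 (mod 19). 49 = 2×18 + 13. So 14^{49} ≡ 14^{13} ≡ 2 (mod 19)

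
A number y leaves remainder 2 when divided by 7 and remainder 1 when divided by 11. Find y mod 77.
M = 7 × 11 = 77. M₁ = 11, y₁ ≡ 2 mod 7. M₂ = 7, y₂ ≡ 8 mod 11. y = 2×11×2 + 1×7×8 ≡ 23 mod 77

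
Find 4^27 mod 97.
By repeated squaring mod 97: 4^{1}≡4, 4^{2}≡16, 4^{4}≡62, 4^{8}≡61, 4^{16}≡35. Then 4^{27} = 4^{16+8+2+1} ≡ 35 × 61 × 16 × 4 ≡ 64 mod 97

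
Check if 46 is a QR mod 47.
By Euler's criterion: 46^{23} ≡ 46 mod 47. Since this equals -1 (≡ 46), 46 is not a QR.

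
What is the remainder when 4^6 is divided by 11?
By repeated squaring mod 11: 4^{1}≡4, 4^{2}≡5, 4^{4}≡3. Then 4^{6} = 4^{4+2} ≡ 3 × 5 ≡ 4 mod 11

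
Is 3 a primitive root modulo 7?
ord_7(3) divides 6. For each prime q|6: 3^{3}≡6, 3^{2}≡2, none ≡ 1. So 3 has order 6 and is a primitive root mod 7.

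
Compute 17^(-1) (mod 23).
Since 23 is prime, by Fermat 17^(-1) ≡ 17^{21} ≡ 19 (mod 23). Verify: 17 × 19 = 323 ≡ 1 (mod 23)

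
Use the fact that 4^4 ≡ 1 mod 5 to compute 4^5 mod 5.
By Fermat: 4^{4} ≡ 1 mod 5. So 4^{5} = 4^{4} · 4^{1} ≡ 4^{1} ≡ 4 mod 5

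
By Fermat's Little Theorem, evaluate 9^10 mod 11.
By Fermat's Little Theorem, 9^{10} ≡ 1 (mod 11) since 11 is prime and gcd(9, 11) = 1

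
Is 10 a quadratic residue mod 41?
By Euler's criterion: 10^{20} ≡ 1 mod 41. Since this equals 1, 10 is a QR.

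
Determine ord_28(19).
Powers of 19 mod 28: 19^1≡19, 19^2≡25, 19^3≡27, 19^4≡9, 19^5≡3, 19^6≡1. So the order of 19 is 6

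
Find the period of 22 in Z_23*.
Powers of 22 mod 23: 22^1≡22, 22^2≡1. So the order of 22 is 2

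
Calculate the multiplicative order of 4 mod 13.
Powers of 4 mod 13: 4^1≡4, 4^2≡3, 4^3≡12, 4^4≡9, 4^5≡10, 4^6≡1. Order = 6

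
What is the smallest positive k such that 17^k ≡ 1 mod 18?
Powers of 17 mod 18: 17^1≡17, 17^2≡1. ord_18(17) = 2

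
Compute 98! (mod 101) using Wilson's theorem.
(100)! = (98)! × (99) × (100) ≡ -1 (mod 101). So (98)! ≡ -1 × [(100)(99)]^(-1) ≡ 50 (mod 101)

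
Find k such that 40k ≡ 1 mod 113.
Since 113 is prime, by Fermat 40^(-1) ≡ 40^{111} ≡ 65 mod 113. Verify: 40 × 65 = 2600 ≡ 1 mod 113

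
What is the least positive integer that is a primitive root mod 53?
g = 2. For each prime q|52: 2^{26}≡52, 2^{4}≡16, none ≡ 1, so ord_53(2) = 52 and 2 is a primitive root.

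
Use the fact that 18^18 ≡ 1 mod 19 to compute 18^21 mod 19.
By Fermat: 18^{18} ≡ 1 mod 19. So 18^{21} = 18^{18} · 18^{3} ≡ 18^{3} ≡ 18 mod 19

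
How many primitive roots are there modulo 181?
Number of primitive roots mod 181 = φ(p-1) = φ(180) = 48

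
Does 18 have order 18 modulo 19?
18^{2} ≡ 1 (mod 19) and 2 < 18, so ord_19(18) = 2 ≠ 18 and 18 is not a primitive root.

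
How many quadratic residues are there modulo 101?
Exactly half the non-zero residues mod a prime are QRs: (101-1)/2 = 50.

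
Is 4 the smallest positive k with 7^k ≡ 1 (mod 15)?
Powers of 7 mod 15: 7^1≡7, 7^2≡4, 7^3≡13, 7^4≡1. First k with 7^k≡1 is k=4. Yes, ord_15(7) = 4.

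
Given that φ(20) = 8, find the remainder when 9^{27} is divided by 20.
By Euler: 9^{8} ≡ 1 mod 20 since gcd(9, 20) = 1. 27 = 3×8 + 3. So 9^{27} ≡ 9^{3} ≡ 9 mod 20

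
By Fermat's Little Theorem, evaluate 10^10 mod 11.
By Fermat's Little Theorem, 10^{10} ≡ 1 mod 11 since 11 is prime and gcd(10, 11) = 1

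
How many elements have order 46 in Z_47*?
Number of primitive roots mod 47 = φ(p-1) = φ(46) = 22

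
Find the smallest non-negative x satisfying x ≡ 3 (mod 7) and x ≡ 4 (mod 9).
M = 7 × 9 = 63. M₁ = 9, y₁ ≡ 4 (mod 7). M₂ = 7, y₂ ≡ 4 (mod 9). x = 3×9×4 + 4×7×4 ≡ 31 (mod 63)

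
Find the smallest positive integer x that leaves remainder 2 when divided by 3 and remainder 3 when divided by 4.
M = 3 × 4 = 12. M₁ = 4, y₁ ≡ 1 mod 3. M₂ = 3, y₂ ≡ 3 mod 4. x = 2×4×1 + 3×3×3 ≡ 11 mod 12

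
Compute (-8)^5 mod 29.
By repeated squaring (mod 29): (-8)^{1}≡21, (-8)^{2}≡6, (-8)^{4}≡7. Then (-8)^{5} = (-8)^{4+1} ≡ 7 × 21 ≡ 2 (mod 29)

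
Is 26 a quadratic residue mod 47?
By Euler's criterion: 26^{23} ≡ 46 mod 47. Since this equals -1 (≡ 46), 26 is not a QR.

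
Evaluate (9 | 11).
(9/11) = 9^{5} mod 11 = 1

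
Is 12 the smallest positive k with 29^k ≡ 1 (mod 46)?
Powers of 29 mod 46: 29^1≡29, 29^2≡13, 29^3≡9, 29^4≡31, 29^5≡25, 29^6≡35, 29^7≡3, 29^8≡41, 29^9≡39, 29^10≡27, 29^11≡1. Already 29^11≡1, so the order is 11 < 12. No, the actual order is 11.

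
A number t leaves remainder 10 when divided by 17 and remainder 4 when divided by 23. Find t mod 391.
M = 17 × 23 = 391. M₁ = 23, y₁ ≡ 3 mod 17. M₂ = 17, y₂ ≡ 19 mod 23. t = 10×23×3 + 4×17×19 ≡ 27 mod 391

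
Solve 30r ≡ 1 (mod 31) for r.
Since 31 is prime, by Fermat 30^(-1) ≡ 30^{29} ≡ 30 (mod 31). Verify: 30 × 30 = 900 ≡ 1 (mod 31)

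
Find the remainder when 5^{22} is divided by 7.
By Fermat: 5^{6} ≡ 1 mod 7. 22 = 3×6 + 4. So 5^{22} ≡ 5^{4} ≡ 2 mod 7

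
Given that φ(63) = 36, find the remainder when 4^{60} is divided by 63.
By Euler: 4^{36} ≡ 1 (mod 63) since gcd(4, 63) = 1. 60 = 1×36 + 24. So 4^{60} ≡ 4^{24} ≡ 1 (mod 63)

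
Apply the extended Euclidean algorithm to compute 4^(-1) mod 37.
Extended GCD: 4(-9) + 37(1) = 1. So 4^(-1) ≡ -9 ≡ 28 (mod 37). Verify: 4 × 28 = 112 ≡ 1 (mod 37)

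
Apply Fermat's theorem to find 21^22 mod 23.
By Fermat's Little Theorem, 21^{22} ≡ 1 mod 23 since 23 is prime and gcd(21, 23) = 1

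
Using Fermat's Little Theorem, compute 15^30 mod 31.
By Fermat's Little Theorem, 15^{30} ≡ 1 mod 31 since 31 is prime and gcd(15, 31) = 1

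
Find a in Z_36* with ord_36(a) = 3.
13 has order 3 mod 36 since 13^{3} ≡ 1 (mod 36) and no smaller power works.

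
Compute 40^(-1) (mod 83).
Since 83 is prime, by Fermat 40^(-1) ≡ 40^{81} ≡ 27 (mod 83). Verify: 40 × 27 = 1080 ≡ 1 (mod 83)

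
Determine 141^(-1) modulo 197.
Since 197 is prime, by Fermat 141^(-1) ≡ 141^{195} ≡ 102 mod 197. Verify: 141 × 102 = 14382 ≡ 1 mod 197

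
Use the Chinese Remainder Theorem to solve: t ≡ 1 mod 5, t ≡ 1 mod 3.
M = 5 × 3 = 15. M₁ = 3, y₁ ≡ 2 mod 5. M₂ = 5, y₂ ≡ 2 mod 3. t = 1×3×2 + 1×5×2 ≡ 1 mod 15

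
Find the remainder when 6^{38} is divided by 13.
By Fermat: 6^{12} ≡ 1 (mod 13). 38 = 3×12 + 2. So 6^{38} ≡ 6^{2} ≡ 10 (mod 13)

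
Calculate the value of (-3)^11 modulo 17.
By repeated squaring mod 17: (-3)^{1}≡14, (-3)^{2}≡9, (-3)^{4}≡13, (-3)^{8}≡16. Then (-3)^{11} = (-3)^{8+2+1} ≡ 16 × 9 × 14 ≡ 10 mod 17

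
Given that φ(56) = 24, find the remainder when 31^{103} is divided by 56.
By Euler: 31^{24} ≡ 1 mod 56 since gcd(31, 56) = 1. 103 = 4×24 + 7. So 31^{103} ≡ 31^{7} ≡ 31 mod 56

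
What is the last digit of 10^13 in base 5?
By repeated squaring (mod 5): 10^{1}≡0, 10^{2}≡0, 10^{4}≡0, 10^{8}≡0. Then 10^{13} = 10^{8+4+1} ≡ 0 × 0 × 0 ≡ 0 (mod 5)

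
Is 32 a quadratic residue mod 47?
By Euler's criterion: 32^{23} ≡ 1 (mod 47). Since this equals 1, 32 is a QR.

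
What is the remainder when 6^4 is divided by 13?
6^{4} = 1296 ≡ 9 mod 13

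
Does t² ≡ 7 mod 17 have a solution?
By Euler's criterion: 7^{8} ≡ 16 mod 17. Since this equals -1 (≡ 16), 7 is not a QR.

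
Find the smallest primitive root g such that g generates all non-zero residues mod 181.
g = 2. For each prime q|180: 2^{90}≡180, 2^{60}≡48, 2^{36}≡59, none ≡ 1, so ord_181(2) = 180 and 2 is a primitive root.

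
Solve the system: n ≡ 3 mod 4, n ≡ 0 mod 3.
M = 4 × 3 = 12. M₁ = 3, y₁ ≡ 3 mod 4. M₂ = 4, y₂ ≡ 1 mod 3. n = 3×3×3 + 0×4×1 ≡ 3 mod 12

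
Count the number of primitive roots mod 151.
There are φ(151-1) = φ(150) = 40 primitive roots modulo 151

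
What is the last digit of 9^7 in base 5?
Using Fermat: 9^{4} ≡ 1 mod 5. 7 ≡ 3 mod 4. So 9^{7} ≡ 9^{3} ≡ 4 mod 5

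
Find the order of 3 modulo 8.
Powers of 3 mod 8: 3^1≡3, 3^2≡1. ord_8(3) = 2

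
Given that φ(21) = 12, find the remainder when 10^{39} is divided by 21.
By Euler: 10^{12} ≡ 1 mod 21 since gcd(10, 21) = 1. 39 = 3×12 + 3. So 10^{39} ≡ 10^{3} ≡ 13 mod 21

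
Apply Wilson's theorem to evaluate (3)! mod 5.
(4)! = (3)! × (4) ≡ -1 mod 5. So (3)! ≡ -1 × (4)^(-1) ≡ (-1)×(-1) = 1 mod 5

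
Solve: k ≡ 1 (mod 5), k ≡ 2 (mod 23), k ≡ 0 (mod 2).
M = 5 × 23 × 2 = 230. M₁ = 46, y₁ ≡ 1 (mod 5). M₂ = 10, y₂ ≡ 7 (mod 23). M₃ = 115, y₃ ≡ 1 (mod 2). k = 1×46×1 + 2×10×7 + 0×115×1 ≡ 186 (mod 230)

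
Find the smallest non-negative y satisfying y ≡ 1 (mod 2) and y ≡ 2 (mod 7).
M = 2 × 7 = 14. M₁ = 7, y₁ ≡ 1 (mod 2). M₂ = 2, y₂ ≡ 4 (mod 7). y = 1×7×1 + 2×2×4 ≡ 9 (mod 14)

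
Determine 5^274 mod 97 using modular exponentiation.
Using Fermat: 5^{96} ≡ 1 (mod 97). 274 ≡ 82 (mod 96). So 5^{274} ≡ 5^{82} ≡ 95 (mod 97)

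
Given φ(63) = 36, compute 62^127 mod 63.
By Euler: 62^{36} ≡ 1 mod 63 since gcd(62, 63) = 1. 127 = 3×36 + 19. So 62^{127} ≡ 62^{19} ≡ 62 mod 63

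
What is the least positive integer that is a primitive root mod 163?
g = 2. For each prime q|162: 2^{81}≡162, 2^{54}≡104, none ≡ 1, so ord_163(2) = 162 and 2 is a primitive root.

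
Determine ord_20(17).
Powers of 17 mod 20: 17^1≡17, 17^2≡9, 17^3≡13, 17^4≡1. So the order of 17 is 4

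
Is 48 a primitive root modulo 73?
48^{36} ≡ 1 mod 73 and 36 < 72, so ord_73(48) = 36 ≠ 72 and 48 is not a primitive root.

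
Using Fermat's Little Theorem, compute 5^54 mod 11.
By Fermat: 5^{10} ≡ 1 mod 11. 54 = 5×10 + 4. So 5^{54} ≡ 5^{4} ≡ 9 mod 11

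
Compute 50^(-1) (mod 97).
Since 97 is prime, by Fermat 50^(-1) ≡ 50^{95} ≡ 33 (mod 97). Verify: 50 × 33 = 1650 ≡ 1 (mod 97)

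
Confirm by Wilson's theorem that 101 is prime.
(100)! mod 101 = 100. Since this equals -1 (mod 101), Wilson confirms 101 is prime.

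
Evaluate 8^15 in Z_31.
By repeated squaring mod 31: 8^{1}≡8, 8^{2}≡2, 8^{4}≡4, 8^{8}≡16. Then 8^{15} = 8^{8+4+2+1} ≡ 16 × 4 × 2 × 8 ≡ 1 mod 31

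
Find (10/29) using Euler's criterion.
(10/29) = 10^{14} mod 29 = -1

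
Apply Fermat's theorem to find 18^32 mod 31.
By Fermat: 18^{30} ≡ 1 mod 31. So 18^{32} = 18^{30} · 18^{2} ≡ 18^{2} ≡ 14 mod 31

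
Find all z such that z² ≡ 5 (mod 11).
The square roots of 5 mod 11 are 4 and 7. Verify: 4² = 16 ≡ 5 (mod 11)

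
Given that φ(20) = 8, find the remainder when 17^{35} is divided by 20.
By Euler: 17^{8} ≡ 1 (mod 20) since gcd(17, 20) = 1. 35 = 4×8 + 3. So 17^{35} ≡ 17^{3} ≡ 13 (mod 20)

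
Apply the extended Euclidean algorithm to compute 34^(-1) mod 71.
Extended GCD: 34(23) + 71(-11) = 1. So 34^(-1) ≡ 23 (mod 71). Verify: 34 × 23 = 782 ≡ 1 (mod 71)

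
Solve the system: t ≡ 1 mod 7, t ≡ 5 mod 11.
M = 7 × 11 = 77. M₁ = 11, y₁ ≡ 2 mod 7. M₂ = 7, y₂ ≡ 8 mod 11. t = 1×11×2 + 5×7×8 ≡ 71 mod 77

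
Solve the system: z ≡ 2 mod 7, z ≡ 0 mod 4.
M = 7 × 4 = 28. M₁ = 4, y₁ ≡ 2 mod 7. M₂ = 7, y₂ ≡ 3 mod 4. z = 2×4×2 + 0×7×3 ≡ 16 mod 28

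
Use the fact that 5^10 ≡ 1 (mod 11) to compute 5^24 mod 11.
By Fermat: 5^{10} ≡ 1 (mod 11). 24 = 2×10 + 4. So 5^{24} ≡ 5^{4} ≡ 9 (mod 11)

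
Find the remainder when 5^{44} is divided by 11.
By Fermat: 5^{10} ≡ 1 mod 11. 44 = 4×10 + 4. So 5^{44} ≡ 5^{4} ≡ 9 mod 11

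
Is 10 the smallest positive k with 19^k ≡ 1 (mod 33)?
Powers of 19 mod 33: 19^1≡19, 19^2≡31, 19^3≡28, 19^4≡4, 19^5≡10, 19^6≡25, 19^7≡13, 19^8≡16, 19^9≡7, 19^10≡1. First k with 19^k≡1 is k=10. Yes, ord_33(19) = 10.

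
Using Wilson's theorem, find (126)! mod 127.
By Wilson's theorem, (126)! ≡ -1 ≡ 126 (mod 127)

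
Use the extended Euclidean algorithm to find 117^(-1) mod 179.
Extended GCD: 117(-26) + 179(17) = 1. So 117^(-1) ≡ -26 ≡ 153 (mod 179). Verify: 117 × 153 = 17901 ≡ 1 (mod 179)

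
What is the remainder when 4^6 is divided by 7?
Using Fermat: 4^{6} ≡ 1 (mod 7). 6 ≡ 0 (mod 6). So 4^{6} ≡ 4^{0} ≡ 1 (mod 7)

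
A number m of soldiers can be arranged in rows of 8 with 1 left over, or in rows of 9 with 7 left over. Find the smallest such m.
M = 8 × 9 = 72. M₁ = 9, y₁ ≡ 1 mod 8. M₂ = 8, y₂ ≡ 8 mod 9. m = 1×9×1 + 7×8×8 ≡ 25 mod 72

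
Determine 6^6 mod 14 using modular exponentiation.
By repeated squaring mod 14: 6^{1}≡6, 6^{2}≡8, 6^{4}≡8. Then 6^{6} = 6^{4+2} ≡ 8 × 8 ≡ 8 mod 14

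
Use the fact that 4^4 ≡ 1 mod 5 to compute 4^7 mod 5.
By Fermat: 4^{4} ≡ 1 mod 5. So 4^{7} = 4^{4} · 4^{3} ≡ 4^{3} ≡ 4 mod 5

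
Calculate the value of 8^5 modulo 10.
By repeated squaring mod 10: 8^{1}≡8, 8^{2}≡4, 8^{4}≡6. Then 8^{5} = 8^{4+1} ≡ 6 × 8 ≡ 8 mod 10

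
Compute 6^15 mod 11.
Using Fermat: 6^{10} ≡ 1 mod 11. 15 ≡ 5 mod 10. So 6^{15} ≡ 6^{5} ≡ 10 mod 11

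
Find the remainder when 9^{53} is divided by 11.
By Fermat: 9^{10} ≡ 1 mod 11. 53 = 5×10 + 3. So 9^{53} ≡ 9^{3} ≡ 3 mod 11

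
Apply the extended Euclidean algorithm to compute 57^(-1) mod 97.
Extended GCD: 57(-17) + 97(10) = 1. So 57^(-1) ≡ -17 ≡ 80 mod 97. Verify: 57 × 80 = 4560 ≡ 1 mod 97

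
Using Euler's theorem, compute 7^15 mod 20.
By Euler: 7^{8} ≡ 1 (mod 20) since gcd(7, 20) = 1. 15 = 1×8 + 7. So 7^{15} ≡ 7^{7} ≡ 3 (mod 20)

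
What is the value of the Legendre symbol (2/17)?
(2/17) = 2^{8} mod 17 = 1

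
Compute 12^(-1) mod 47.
Since 47 is prime, by Fermat 12^(-1) ≡ 12^{45} ≡ 4 mod 47. Verify: 12 × 4 = 48 ≡ 1 mod 47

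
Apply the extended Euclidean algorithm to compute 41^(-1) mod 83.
Extended GCD: 41(-2) + 83(1) = 1. So 41^(-1) ≡ -2 ≡ 81 (mod 83). Verify: 41 × 81 = 3321 ≡ 1 (mod 83)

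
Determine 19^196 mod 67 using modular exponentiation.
Using Fermat: 19^{66} ≡ 1 (mod 67). 196 ≡ 64 (mod 66). So 19^{196} ≡ 19^{64} ≡ 49 (mod 67)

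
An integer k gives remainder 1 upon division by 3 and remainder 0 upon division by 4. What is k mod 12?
M = 3 × 4 = 12. M₁ = 4, y₁ ≡ 1 mod 3. M₂ = 3, y₂ ≡ 3 mod 4. k = 1×4×1 + 0×3×3 ≡ 4 mod 12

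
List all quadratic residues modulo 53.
Squares in Z_53*: {1, 4, 6, 7, 9, 10, 11, 13, 15, 16, 17, 24, 25, 28, 29, 36, 37, 38, 40, 42, 43, 44, 46, 47, 49, 52}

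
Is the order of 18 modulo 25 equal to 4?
Powers of 18 mod 25: 18^1≡18, 18^2≡24, 18^3≡7, 18^4≡1. First k with 18^k≡1 is k=4. Yes, ord_25(18) = 4.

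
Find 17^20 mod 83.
By repeated squaring mod 83: 17^{1}≡17, 17^{2}≡40, 17^{4}≡23, 17^{8}≡31, 17^{16}≡48. Then 17^{20} = 17^{16+4} ≡ 48 × 23 ≡ 25 mod 83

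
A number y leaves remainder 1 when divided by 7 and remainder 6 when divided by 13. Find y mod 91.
M = 7 × 13 = 91. M₁ = 13, y₁ ≡ 6 mod 7. M₂ = 7, y₂ ≡ 2 mod 13. y = 1×13×6 + 6×7×2 ≡ 71 mod 91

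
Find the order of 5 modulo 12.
Powers of 5 mod 12: 5^1≡5, 5^2≡1. So the order of 5 is 2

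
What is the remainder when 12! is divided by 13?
By Wilson's theorem, (12)! ≡ -1 ≡ 12 mod 13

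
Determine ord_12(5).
Powers of 5 mod 12: 5^1≡5, 5^2≡1. So the order of 5 is 2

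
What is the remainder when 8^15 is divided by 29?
By repeated squaring (mod 29): 8^{1}≡8, 8^{2}≡6, 8^{4}≡7, 8^{8}≡20. Then 8^{15} = 8^{8+4+2+1} ≡ 20 × 7 × 6 × 8 ≡ 21 (mod 29)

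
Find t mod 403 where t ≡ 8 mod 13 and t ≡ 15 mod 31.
M = 13 × 31 = 403. M₁ = 31, y₁ ≡ 8 mod 13. M₂ = 13, y₂ ≡ 12 mod 31. t = 8×31×8 + 15×13×12 ≡ 294 mod 403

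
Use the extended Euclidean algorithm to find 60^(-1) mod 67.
Extended GCD: 60(19) + 67(-17) = 1. So 60^(-1) ≡ 19 mod 67. Verify: 60 × 19 = 1140 ≡ 1 mod 67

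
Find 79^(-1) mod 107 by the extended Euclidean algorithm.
Extended GCD: 79(42) + 107(-31) = 1. So 79^(-1) ≡ 42 mod 107. Verify: 79 × 42 = 3318 ≡ 1 mod 107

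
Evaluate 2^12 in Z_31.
By repeated squaring (mod 31): 2^{1}≡2, 2^{2}≡4, 2^{4}≡16, 2^{8}≡8. Then 2^{12} = 2^{8+4} ≡ 8 × 16 ≡ 4 (mod 31)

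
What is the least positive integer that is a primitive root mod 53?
g = 2. For each prime q|52: 2^{26}≡52, 2^{4}≡16, none ≡ 1, so ord_53(2) = 52 and 2 is a primitive root.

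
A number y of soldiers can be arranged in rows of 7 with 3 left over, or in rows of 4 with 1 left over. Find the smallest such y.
M = 7 × 4 = 28. M₁ = 4, y₁ ≡ 2 mod 7. M₂ = 7, y₂ ≡ 3 mod 4. y = 3×4×2 + 1×7×3 ≡ 17 mod 28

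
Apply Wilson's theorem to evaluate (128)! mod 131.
(130)! = (128)! × (129) × (130) ≡ -1 (mod 131). So (128)! ≡ -1 × [(130)(129)]^(-1) ≡ 65 (mod 131)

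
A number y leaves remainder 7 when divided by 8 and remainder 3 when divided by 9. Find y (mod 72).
M = 8 × 9 = 72. M₁ = 9, y₁ ≡ 1 (mod 8). M₂ = 8, y₂ ≡ 8 (mod 9). y = 7×9×1 + 3×8×8 ≡ 39 (mod 72)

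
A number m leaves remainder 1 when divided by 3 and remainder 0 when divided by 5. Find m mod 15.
M = 3 × 5 = 15. M₁ = 5, y₁ ≡ 2 mod 3. M₂ = 3, y₂ ≡ 2 mod 5. m = 1×5×2 + 0×3×2 ≡ 10 mod 15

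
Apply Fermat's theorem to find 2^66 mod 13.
By Fermat: 2^{12} ≡ 1 mod 13. 66 = 5×12 + 6. So 2^{66} ≡ 2^{6} ≡ 12 mod 13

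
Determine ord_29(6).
Powers of 6 mod 29: 6^1≡6, 6^2≡7, 6^3≡13, 6^4≡20, 6^5≡4, 6^6≡24, 6^7≡28, 6^8≡23, 6^9≡22, 6^10≡16, 6^11≡9, 6^12≡25, 6^13≡5, 6^14≡1. So the order of 6 is 14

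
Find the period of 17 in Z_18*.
Powers of 17 mod 18: 17^1≡17, 17^2≡1. ord_18(17) = 2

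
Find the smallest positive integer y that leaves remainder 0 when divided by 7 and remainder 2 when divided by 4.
M = 7 × 4 = 28. M₁ = 4, y₁ ≡ 2 (mod 7). M₂ = 7, y₂ ≡ 3 (mod 4). y = 0×4×2 + 2×7×3 ≡ 14 (mod 28)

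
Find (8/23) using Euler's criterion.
(8/23) = 8^{11} mod 23 = 1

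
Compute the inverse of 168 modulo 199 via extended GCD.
Extended GCD: 168(77) + 199(-65) = 1. So 168^(-1) ≡ 77 (mod 199). Verify: 168 × 77 = 12936 ≡ 1 (mod 199)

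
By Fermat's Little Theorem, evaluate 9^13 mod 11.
By Fermat: 9^{10} ≡ 1 (mod 11). So 9^{13} = 9^{10} · 9^{3} ≡ 9^{3} ≡ 3 (mod 11)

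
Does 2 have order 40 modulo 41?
2^{20} ≡ 1 mod 41 and 20 < 40, so ord_41(2) = 20 ≠ 40 and 2 is not a primitive root.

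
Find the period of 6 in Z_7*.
Powers of 6 mod 7: 6^1≡6, 6^2≡1. Order = 2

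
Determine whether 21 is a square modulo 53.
By Euler's criterion: 21^{26} ≡ 52 (mod 53). Since this equals -1 (≡ 52), 21 is not a QR.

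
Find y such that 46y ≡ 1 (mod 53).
Since 53 is prime, by Fermat 46^(-1) ≡ 46^{51} ≡ 15 (mod 53). Verify: 46 × 15 = 690 ≡ 1 (mod 53)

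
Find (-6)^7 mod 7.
Using Fermat: (-6)^{6} ≡ 1 mod 7. 7 ≡ 1 mod 6. So (-6)^{7} ≡ (-6)^{1} ≡ 1 mod 7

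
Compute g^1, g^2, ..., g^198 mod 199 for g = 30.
30^1, 30^2, ..., 30^{198} mod 199: [30, 104, 135, 70, 110, 116, 97, 124, 138, 160, 24, 123, 108, 56, 88, 53, 197, 139, 190, 128, 59, 178, 166, 5, 150, 122, 78, 151, 152, 182, 87, 23, 93, 4, 120, 18, 142, 81, 42, 66, 189, 98, 154, 43, 96, 94, 34, 25, 153, 13, 191, 158, 163, 114, 37, 115, 67, 20, 3, 90, 113, 7, 11, 131, 149, 92, 173, 16, 82, 72, 170, 125, 168, 65, 159, 193, 19, 172, 185, 177, 136, 100, 15, 52, 167, 35, 55, 58, 148, 62, 69, 80, 12, 161, 54, 28, 44, 126, 198, 169, 95, 64, 129, 89, 83, 102, 75, 61, 39, 175, 76, 91, 143, 111, 146, 2, 60, 9, 71, 140, 21, 33, 194, 49, 77, 121, 48, 47, 17, 112, 176, 106, 195, 79, 181, 57, 118, 157, 133, 10, 101, 45, 156, 103, 105, 165, 174, 46, 186, 8, 41, 36, 85, 162, 84, 132, 179, 196, 109, 86, 192, 188, 68, 50, 107, 26, 183, 117, 127, 29, 74, 31, 134, 40, 6, 180, 27, 14, 22, 63, 99, 184, 147, 32, 164, 144, 141, 51, 137, 130, 119, 187, 38, 145, 171, 155, 73, 1]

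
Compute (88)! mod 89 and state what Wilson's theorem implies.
(88)! mod 89 = 88. Since this equals -1 (mod 89), Wilson confirms 89 is prime.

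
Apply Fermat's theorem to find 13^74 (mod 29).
By Fermat: 13^{28} ≡ 1 (mod 29). 74 = 2×28 + 18. So 13^{74} ≡ 13^{18} ≡ 25 (mod 29)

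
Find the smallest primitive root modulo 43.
g = 3. Powers: [3, 9, 27, 38, 28, 41, 37, 25, ...] generates all 42 non-zero residues.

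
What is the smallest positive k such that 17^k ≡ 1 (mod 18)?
Powers of 17 mod 18: 17^1≡17, 17^2≡1. Order = 2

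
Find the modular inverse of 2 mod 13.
Since 13 is prime, by Fermat 2^(-1) ≡ 2^{11} ≡ 7 (mod 13). Verify: 2 × 7 = 14 ≡ 1 (mod 13)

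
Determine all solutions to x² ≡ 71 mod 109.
The square roots of 71 mod 109 are 92 and 17. Verify: 92² = 8464 ≡ 71 mod 109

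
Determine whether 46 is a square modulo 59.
By Euler's criterion: 46^{29} ≡ 1 (mod 59). Since this equals 1, 46 is a QR.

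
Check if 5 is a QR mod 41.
By Euler's criterion: 5^{20} ≡ 1 mod 41. Since this equals 1, 5 is a QR.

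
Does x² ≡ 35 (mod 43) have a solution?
By Euler's criterion: 35^{21} ≡ 1 (mod 43). Since this equals 1, 35 is a QR.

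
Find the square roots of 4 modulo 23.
The square roots of 4 mod 23 are 2 and 21. Verify: 2² = 4 ≡ 4 mod 23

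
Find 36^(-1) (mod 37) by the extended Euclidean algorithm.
Extended GCD: 36(-1) + 37(1) = 1. So 36^(-1) ≡ -1 ≡ 36 (mod 37). Verify: 36 × 36 = 1296 ≡ 1 (mod 37)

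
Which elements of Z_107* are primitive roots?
There are φ(106) = 52 primitive roots mod 107: {2, 5, 6, 7, 8, 15, 17, 18, 20, 21, 22, 24, 26, 28, 31, 32, 38, 43, 45, 46, 50, 51, 54, 55, 58, 59, 60, 63, 65, 66, 67, 68, 70, 71, 72, 73, 74, 77, 78, 80, 82, 84, 88, 91, 93, 94, 95, 96, 97, 98, 103, 104}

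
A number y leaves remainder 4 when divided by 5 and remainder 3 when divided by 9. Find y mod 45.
M = 5 × 9 = 45. M₁ = 9, y₁ ≡ 4 mod 5. M₂ = 5, y₂ ≡ 2 mod 9. y = 4×9×4 + 3×5×2 ≡ 39 mod 45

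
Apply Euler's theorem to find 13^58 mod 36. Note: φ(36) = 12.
By Euler: 13^{12} ≡ 1 mod 36 since gcd(13, 36) = 1. 58 = 4×12 + 10. So 13^{58} ≡ 13^{10} ≡ 13 mod 36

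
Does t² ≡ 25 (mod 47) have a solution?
By Euler's criterion: 25^{23} ≡ 1 (mod 47). Since this equals 1, 25 is a QR.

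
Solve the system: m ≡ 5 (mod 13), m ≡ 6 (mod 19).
M = 13 × 19 = 247. M₁ = 19, y₁ ≡ 11 (mod 13). M₂ = 13, y₂ ≡ 3 (mod 19). m = 5×19×11 + 6×13×3 ≡ 44 (mod 247)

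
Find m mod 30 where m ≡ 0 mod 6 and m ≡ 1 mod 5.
M = 6 × 5 = 30. M₁ = 5, y₁ ≡ 5 mod 6. M₂ = 6, y₂ ≡ 1 mod 5. m = 0×5×5 + 1×6×1 ≡ 6 mod 30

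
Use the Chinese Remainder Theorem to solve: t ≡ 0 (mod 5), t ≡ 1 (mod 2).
M = 5 × 2 = 10. M₁ = 2, y₁ ≡ 3 (mod 5). M₂ = 5, y₂ ≡ 1 (mod 2). t = 0×2×3 + 1×5×1 ≡ 5 (mod 10)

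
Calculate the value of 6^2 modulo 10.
6^{2} = 36 ≡ 6 mod 10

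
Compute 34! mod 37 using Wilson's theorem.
(36)! = (34)! × (35) × (36) ≡ -1 mod 37. So (34)! ≡ -1 × [(36)(35)]^(-1) ≡ 18 mod 37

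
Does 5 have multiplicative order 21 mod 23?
Powers of 5 mod 23: 5^1≡5, 5^2≡2, 5^3≡10, 5^4≡4, 5^5≡20, 5^6≡8, 5^7≡17, 5^8≡16, 5^9≡11, 5^10≡9, 5^11≡22, 5^12≡18, 5^13≡21, 5^14≡13, 5^15≡19, 5^16≡3, 5^17≡15, 5^18≡6, 5^19≡7, 5^20≡12, 5^21≡14, 5^22≡1. 5^21≡14≢1, so ord ≠ 21. No, the actual order is 22.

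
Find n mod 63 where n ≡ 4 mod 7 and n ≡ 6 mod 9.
M = 7 × 9 = 63. M₁ = 9, y₁ ≡ 4 mod 7. M₂ = 7, y₂ ≡ 4 mod 9. n = 4×9×4 + 6×7×4 ≡ 60 mod 63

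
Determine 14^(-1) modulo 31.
Since 31 is prime, by Fermat 14^(-1) ≡ 14^{29} ≡ 20 (mod 31). Verify: 14 × 20 = 280 ≡ 1 (mod 31)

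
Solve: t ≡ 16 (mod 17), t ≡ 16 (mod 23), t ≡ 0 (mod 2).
M = 17 × 23 × 2 = 782. M₁ = 46, y₁ ≡ 10 (mod 17). M₂ = 34, y₂ ≡ 21 (mod 23). M₃ = 391, y₃ ≡ 1 (mod 2). t = 16×46×10 + 16×34×21 + 0×391×1 ≡ 16 (mod 782)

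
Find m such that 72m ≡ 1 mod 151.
Since 151 is prime, by Fermat 72^(-1) ≡ 72^{149} ≡ 86 mod 151. Verify: 72 × 86 = 6192 ≡ 1 mod 151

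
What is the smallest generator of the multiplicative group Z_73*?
g = 5. For each prime q|72: 5^{36}≡72, 5^{24}≡8, none ≡ 1, so ord_73(5) = 72 and 5 is a primitive root.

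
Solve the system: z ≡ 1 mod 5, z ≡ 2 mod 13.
M = 5 × 13 = 65. M₁ = 13, y₁ ≡ 2 mod 5. M₂ = 5, y₂ ≡ 8 mod 13. z = 1×13×2 + 2×5×8 ≡ 41 mod 65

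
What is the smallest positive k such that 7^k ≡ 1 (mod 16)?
Powers of 7 mod 16: 7^1≡7, 7^2≡1. ord_16(7) = 2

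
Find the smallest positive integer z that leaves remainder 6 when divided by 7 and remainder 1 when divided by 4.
M = 7 × 4 = 28. M₁ = 4, y₁ ≡ 2 mod 7. M₂ = 7, y₂ ≡ 3 mod 4. z = 6×4×2 + 1×7×3 ≡ 13 mod 28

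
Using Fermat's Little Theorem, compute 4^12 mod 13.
By Fermat's Little Theorem, 4^{12} ≡ 1 (mod 13) since 13 is prime and gcd(4, 13) = 1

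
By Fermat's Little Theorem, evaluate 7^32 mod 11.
By Fermat: 7^{10} ≡ 1 mod 11. 32 = 3×10 + 2. So 7^{32} ≡ 7^{2} ≡ 5 mod 11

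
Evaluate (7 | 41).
(7/41) = 7^{20} mod 41 = -1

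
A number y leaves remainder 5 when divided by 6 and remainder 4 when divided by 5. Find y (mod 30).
M = 6 × 5 = 30. M₁ = 5, y₁ ≡ 5 (mod 6). M₂ = 6, y₂ ≡ 1 (mod 5). y = 5×5×5 + 4×6×1 ≡ 29 (mod 30)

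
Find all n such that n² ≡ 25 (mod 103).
The square roots of 25 mod 103 are 98 and 5. Verify: 98² = 9604 ≡ 25 (mod 103)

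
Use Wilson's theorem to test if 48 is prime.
(47)! mod 48 = 0. Since 0 ≢ -1 (mod 48), 48 is not prime.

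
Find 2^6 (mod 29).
By repeated squaring (mod 29): 2^{1}≡2, 2^{2}≡4, 2^{4}≡16. Then 2^{6} = 2^{4+2} ≡ 16 × 4 ≡ 6 (mod 29)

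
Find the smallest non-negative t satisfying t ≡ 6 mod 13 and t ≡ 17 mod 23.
M = 13 × 23 = 299. M₁ = 23, y₁ ≡ 4 mod 13. M₂ = 13, y₂ ≡ 16 mod 23. t = 6×23×4 + 17×13×16 ≡ 201 mod 299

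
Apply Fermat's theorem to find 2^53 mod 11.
By Fermat: 2^{10} ≡ 1 mod 11. 53 = 5×10 + 3. So 2^{53} ≡ 2^{3} ≡ 8 mod 11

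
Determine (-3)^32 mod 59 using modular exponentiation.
By repeated squaring (mod 59): (-3)^{1}≡56, (-3)^{2}≡9, (-3)^{4}≡22, (-3)^{8}≡12, (-3)^{16}≡26, (-3)^{32}≡27. So (-3)^{32} ≡ 27 (mod 59)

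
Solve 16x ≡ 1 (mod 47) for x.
Since 47 is prime, by Fermat 16^(-1) ≡ 16^{45} ≡ 3 (mod 47). Verify: 16 × 3 = 48 ≡ 1 (mod 47)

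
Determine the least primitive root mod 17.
g = 3. Powers: [3, 9, 10, 13, 5, 15, 11, 16, 14, 8, ...] generates all 16 non-zero residues.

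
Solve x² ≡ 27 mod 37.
The square roots of 27 mod 37 are 8 and 29. Verify: 8² = 64 ≡ 27 mod 37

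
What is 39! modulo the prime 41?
(40)! = (39)! × (40) ≡ -1 mod 41. So (39)! ≡ -1 × (40)^(-1) ≡ (-1)×(-1) = 1 mod 41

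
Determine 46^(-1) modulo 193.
Since 193 is prime, by Fermat 46^(-1) ≡ 46^{191} ≡ 21 (mod 193). Verify: 46 × 21 = 966 ≡ 1 (mod 193)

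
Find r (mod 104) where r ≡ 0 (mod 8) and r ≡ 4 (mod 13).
M = 8 × 13 = 104. M₁ = 13, y₁ ≡ 5 (mod 8). M₂ = 8, y₂ ≡ 5 (mod 13). r = 0×13×5 + 4×8×5 ≡ 56 (mod 104)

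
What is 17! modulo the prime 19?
(18)! = (17)! × (18) ≡ -1 mod 19. So (17)! ≡ -1 × (18)^(-1) ≡ (-1)×(-1) = 1 mod 19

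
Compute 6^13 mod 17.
By repeated squaring mod 17: 6^{1}≡6, 6^{2}≡2, 6^{4}≡4, 6^{8}≡16. Then 6^{13} = 6^{8+4+1} ≡ 16 × 4 × 6 ≡ 10 mod 17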